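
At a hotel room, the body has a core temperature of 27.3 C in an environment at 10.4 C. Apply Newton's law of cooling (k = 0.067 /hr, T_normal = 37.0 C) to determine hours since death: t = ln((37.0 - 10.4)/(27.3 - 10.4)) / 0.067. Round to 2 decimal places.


Using Newton's law of cooling:
t = ln((T_normal - T_ambient) / (T_body - T_ambient)) / k
T_normal - T_ambient = 26.6
T_body - T_ambient = 16.9
Ratio = 1.573964
ln(ratio) = 0.453597
t = 0.453597 / 0.067 = 6.77 hours

6.77


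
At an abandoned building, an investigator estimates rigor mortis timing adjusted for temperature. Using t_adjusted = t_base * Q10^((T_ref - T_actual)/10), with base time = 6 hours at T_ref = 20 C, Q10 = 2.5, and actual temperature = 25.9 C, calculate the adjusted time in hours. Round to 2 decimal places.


Rigor mortis time adjustment:
Exponent = (T_ref - T_actual) / 10 = (20 - 25.9) / 10 = -0.59
Q10 factor = 2.5^-0.59 = 0.58239
t_adjusted = 6 * 0.58239 = 3.49 hours

3.49


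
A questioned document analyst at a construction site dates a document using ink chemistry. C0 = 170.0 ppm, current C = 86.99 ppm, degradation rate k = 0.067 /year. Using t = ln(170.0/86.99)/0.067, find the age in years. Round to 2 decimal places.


Document age estimation:
C0/C = 170.0 / 86.99 = 1.954248
ln(C0/C) = 0.670005
t = 0.670005 / 0.067 = 10.00 years

10.00


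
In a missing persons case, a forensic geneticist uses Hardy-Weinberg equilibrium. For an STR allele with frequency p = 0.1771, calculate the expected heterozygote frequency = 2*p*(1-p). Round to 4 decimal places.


Hardy-Weinberg heterozygote frequency:
q = 1 - p = 1 - 0.1771 = 0.8229
2pq = 2 * 0.1771 * 0.8229 = 0.2915

0.2915


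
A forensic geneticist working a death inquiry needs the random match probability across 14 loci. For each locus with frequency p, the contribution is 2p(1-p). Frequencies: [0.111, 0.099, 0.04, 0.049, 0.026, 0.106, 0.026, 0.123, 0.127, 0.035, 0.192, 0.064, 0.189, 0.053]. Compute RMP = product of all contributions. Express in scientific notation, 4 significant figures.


Computing RMP for 14 loci:
Locus 1: 2 * 0.111 * 0.889 = 0.197358
Locus 2: 2 * 0.099 * 0.901 = 0.178398
Locus 3: 2 * 0.04 * 0.96 = 0.0768
Locus 4: 2 * 0.049 * 0.951 = 0.093198
Locus 5: 2 * 0.026 * 0.974 = 0.050648
Locus 6: 2 * 0.106 * 0.894 = 0.189528
Locus 7: 2 * 0.026 * 0.974 = 0.050648
Locus 8: 2 * 0.123 * 0.877 = 0.215742
Locus 9: 2 * 0.127 * 0.873 = 0.221742
Locus 10: 2 * 0.035 * 0.965 = 0.06755
Locus 11: 2 * 0.192 * 0.808 = 0.310272
Locus 12: 2 * 0.064 * 0.936 = 0.119808
Locus 13: 2 * 0.189 * 0.811 = 0.306558
Locus 14: 2 * 0.053 * 0.947 = 0.100382
RMP = 4.529e-13

4.529e-13


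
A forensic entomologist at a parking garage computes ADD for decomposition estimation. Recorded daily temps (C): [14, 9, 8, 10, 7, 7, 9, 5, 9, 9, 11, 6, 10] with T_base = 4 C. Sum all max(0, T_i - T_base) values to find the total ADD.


Computing ADD day by day:
Day 1: max(0, 14 - 4) = 10
Day 2: max(0, 9 - 4) = 5
Day 3: max(0, 8 - 4) = 4
Day 4: max(0, 10 - 4) = 6
Day 5: max(0, 7 - 4) = 3
Day 6: max(0, 7 - 4) = 3
Day 7: max(0, 9 - 4) = 5
Day 8: max(0, 5 - 4) = 1
Day 9: max(0, 9 - 4) = 5
Day 10: max(0, 9 - 4) = 5
Day 11: max(0, 11 - 4) = 7
Day 12: max(0, 6 - 4) = 2
Day 13: max(0, 10 - 4) = 6
Total ADD = 62

62


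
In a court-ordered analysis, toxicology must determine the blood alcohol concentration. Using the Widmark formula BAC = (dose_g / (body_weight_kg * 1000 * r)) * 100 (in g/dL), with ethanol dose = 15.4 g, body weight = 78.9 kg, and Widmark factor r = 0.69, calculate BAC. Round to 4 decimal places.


Applying the Widmark formula:
BAC = (dose_g / (body_wt * 1000 * r)) * 100
Denominator = 78.9 * 1000 * 0.69 = 54441
BAC = (15.4 / 54441) * 100
BAC = 0.0283 g/dL

0.0283


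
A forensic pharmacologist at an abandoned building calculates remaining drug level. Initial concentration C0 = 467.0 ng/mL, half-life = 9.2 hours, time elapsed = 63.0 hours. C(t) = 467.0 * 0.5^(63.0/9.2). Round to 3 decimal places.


Drug concentration decay:
Number of half-lives = t / t_half = 63.0 / 9.2 = 6.847826
Decay factor = 0.5^6.847826 = 0.00868158
C(t) = 467.0 * 0.00868158 = 4.054 ng/mL

4.054


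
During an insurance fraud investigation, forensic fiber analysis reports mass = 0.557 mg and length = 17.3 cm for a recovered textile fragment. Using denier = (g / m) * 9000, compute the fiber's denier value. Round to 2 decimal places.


Denier calculation:
Mass in grams = 0.557 mg / 1000 = 0.000557 g
Length in meters = 17.3 cm / 100 = 0.173 m
Linear density = mass / length = 0.000557 / 0.173 = 0.00321965 g/m
Denier = (g/m) * 9000 = 0.00321965 * 9000 = 28.98

28.98


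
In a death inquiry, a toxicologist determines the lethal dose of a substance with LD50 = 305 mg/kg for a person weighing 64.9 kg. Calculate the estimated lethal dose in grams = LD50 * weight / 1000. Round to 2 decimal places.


Lethal dose calculation:
Lethal dose = LD50 * body_weight / 1000
= 305 * 64.9 / 1000
= 19794.5 / 1000
= 19.79 g

19.79


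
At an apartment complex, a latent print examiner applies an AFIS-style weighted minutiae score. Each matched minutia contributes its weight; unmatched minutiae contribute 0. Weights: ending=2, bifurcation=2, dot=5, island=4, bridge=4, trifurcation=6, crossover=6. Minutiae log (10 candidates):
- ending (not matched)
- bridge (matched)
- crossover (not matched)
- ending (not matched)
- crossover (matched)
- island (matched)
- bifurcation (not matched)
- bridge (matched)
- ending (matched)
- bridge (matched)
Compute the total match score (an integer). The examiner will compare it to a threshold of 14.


Weighted minutiae match score:
  ending: not matched, +0
  bridge: matched, +4 (running total 4)
  crossover: not matched, +0
  ending: not matched, +0
  crossover: matched, +6 (running total 10)
  island: matched, +4 (running total 14)
  bifurcation: not matched, +0
  bridge: matched, +4 (running total 18)
  ending: matched, +2 (running total 20)
  bridge: matched, +4 (running total 24)
Total score = 24
Threshold = 14; verdict = identification

24


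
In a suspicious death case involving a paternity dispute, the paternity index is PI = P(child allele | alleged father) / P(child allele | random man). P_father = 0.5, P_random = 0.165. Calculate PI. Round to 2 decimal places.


Paternity Index calculation:
PI = P(allele|father) / P(allele|random)
PI = 0.5 / 0.165
PI = 3.03

3.03


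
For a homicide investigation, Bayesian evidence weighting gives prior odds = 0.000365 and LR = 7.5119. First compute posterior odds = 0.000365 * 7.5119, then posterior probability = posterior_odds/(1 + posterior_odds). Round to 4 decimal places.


Bayesian evidence evaluation:
Posterior odds = prior_odds * LR = 0.000365 * 7.5119 = 0.002741843
Posterior probability = posterior_odds / (1 + posterior_odds)
= 0.002741843 / (1 + 0.002741843)
= 0.002741843 / 1.002741843
= 0.0027

0.0027


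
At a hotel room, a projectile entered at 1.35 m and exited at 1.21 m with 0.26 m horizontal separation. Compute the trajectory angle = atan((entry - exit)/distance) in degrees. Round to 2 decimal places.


Bullet trajectory angle:
Height difference = 1.35 - 1.21 = 0.14 m
angle = atan(0.14 / 0.26)
angle = atan(0.538462)
angle = 28.30 degrees

28.30


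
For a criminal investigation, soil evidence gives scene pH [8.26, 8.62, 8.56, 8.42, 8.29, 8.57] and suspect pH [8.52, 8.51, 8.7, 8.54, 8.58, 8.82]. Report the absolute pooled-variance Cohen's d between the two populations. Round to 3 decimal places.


Pooled-variance Cohen's d for soil pH comparison:
Scene mean = 50.72 / 6 = 8.453333
Suspect mean = 51.67 / 6 = 8.611667
Scene sample variance s_s^2 = 0.023587
Suspect sample variance s_c^2 = 0.015217
Pooled variance = ((n_s-1)*s_s^2 + (n_c-1)*s_c^2) / (n_s + n_c - 2) = 0.019402
Pooled SD = sqrt(0.019402) = 0.139291
Mean difference = -0.158333
|d| = |-0.158333| / 0.139291 = 1.137

1.137


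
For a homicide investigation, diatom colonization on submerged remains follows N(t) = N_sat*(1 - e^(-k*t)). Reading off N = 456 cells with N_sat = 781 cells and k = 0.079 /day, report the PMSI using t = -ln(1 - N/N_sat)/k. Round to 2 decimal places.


PMSI from diatom colonization curve:
N / N_sat = 456 / 781 = 0.583867
1 - N/N_sat = 0.416133
ln(1 - N/N_sat) = -0.87675
t = -ln(1 - N/N_sat) / k = -(-0.87675) / 0.079 = 11.10 days

11.10


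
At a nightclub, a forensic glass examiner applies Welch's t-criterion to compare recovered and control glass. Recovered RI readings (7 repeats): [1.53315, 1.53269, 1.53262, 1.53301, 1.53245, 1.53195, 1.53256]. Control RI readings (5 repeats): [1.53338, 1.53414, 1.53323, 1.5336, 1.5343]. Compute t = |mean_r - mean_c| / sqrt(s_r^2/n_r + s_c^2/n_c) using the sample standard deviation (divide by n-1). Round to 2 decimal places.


Welch's t-criterion for glass RI comparison:
Recovered mean = sum / n_r = 10.72843 / 7 = 1.5326329
Control mean = sum / n_c = 7.66865 / 5 = 1.53373
Recovered sample variance s_r^2 = 1.53024e-07
Control sample variance s_c^2 = 2.206e-07
Welch SE (unpooled) = sqrt(s_r^2/n_r + s_c^2/n_c) = sqrt(2.18605e-08 + 4.412e-08) = sqrt(6.59805e-08) = 0.000256867
|mean_r - mean_c| = 0.00109714
t = 0.00109714 / 0.000256867 = 4.27

4.27


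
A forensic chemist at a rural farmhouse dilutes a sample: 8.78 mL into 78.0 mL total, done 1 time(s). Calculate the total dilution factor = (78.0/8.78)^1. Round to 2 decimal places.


Dilution factor calculation:
Single dilution = V_total / V_sample = 78.0 / 8.78 ≈ 8.883827
Number of dilutions = 1
Total DF = (78.0 / 8.78)^1 (full precision, rounded at the end) = 8.88

8.88


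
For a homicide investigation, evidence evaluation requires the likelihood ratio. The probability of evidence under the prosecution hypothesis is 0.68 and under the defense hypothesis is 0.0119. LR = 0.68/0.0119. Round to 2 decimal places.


Likelihood ratio calculation:
LR = P(E|Hp) / P(E|Hd)
LR = 0.68 / 0.0119
LR = 57.14

57.14


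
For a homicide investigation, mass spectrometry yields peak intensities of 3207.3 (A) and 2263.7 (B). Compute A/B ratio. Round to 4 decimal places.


Spectral peak ratio:
Peak A = 3207.3 counts
Peak B = 2263.7 counts
Ratio = 3207.3 / 2263.7 = 1.4168

1.4168


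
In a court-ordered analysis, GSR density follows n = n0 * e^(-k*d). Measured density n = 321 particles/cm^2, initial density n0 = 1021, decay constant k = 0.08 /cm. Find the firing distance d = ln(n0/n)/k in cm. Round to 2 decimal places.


GSR distance calculation:
n0/n = 1021 / 321 = 3.180685
ln(n0/n) = 1.157097
d = 1.157097 / 0.08 = 14.46 cm

14.46


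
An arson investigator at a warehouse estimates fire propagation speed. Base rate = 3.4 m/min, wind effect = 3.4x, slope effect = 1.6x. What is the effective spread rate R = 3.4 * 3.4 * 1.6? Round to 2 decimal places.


Fire spread rate calculation:
R = R0 * wind_factor * slope_factor
= 3.4 * 3.4 * 1.6
= 11.56 * 1.6
= 18.50 m/min

18.50


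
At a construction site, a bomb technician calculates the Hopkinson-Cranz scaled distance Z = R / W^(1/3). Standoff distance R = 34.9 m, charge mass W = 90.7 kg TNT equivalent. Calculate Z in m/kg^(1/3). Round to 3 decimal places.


Scaled distance calculation:
W^(1/3) = 90.7^(1/3) = 4.492993
Z = R / W^(1/3) = 34.9 / 4.492993
Z = 7.768 m/kg^(1/3)

7.768


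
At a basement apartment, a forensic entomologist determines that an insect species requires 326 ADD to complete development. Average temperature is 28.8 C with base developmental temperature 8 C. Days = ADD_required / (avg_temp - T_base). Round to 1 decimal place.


Insect development time:
Effective temperature = avg_temp - T_base = 28.8 - 8 = 20.8 C
Days = ADD / effective_temp = 326 / 20.8 = 15.7 days

15.7


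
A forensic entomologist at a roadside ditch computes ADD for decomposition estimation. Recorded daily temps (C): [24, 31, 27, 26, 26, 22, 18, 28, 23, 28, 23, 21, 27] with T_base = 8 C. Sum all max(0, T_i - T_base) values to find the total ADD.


Computing ADD day by day:
Day 1: max(0, 24 - 8) = 16
Day 2: max(0, 31 - 8) = 23
Day 3: max(0, 27 - 8) = 19
Day 4: max(0, 26 - 8) = 18
Day 5: max(0, 26 - 8) = 18
Day 6: max(0, 22 - 8) = 14
Day 7: max(0, 18 - 8) = 10
Day 8: max(0, 28 - 8) = 20
Day 9: max(0, 23 - 8) = 15
Day 10: max(0, 28 - 8) = 20
Day 11: max(0, 23 - 8) = 15
Day 12: max(0, 21 - 8) = 13
Day 13: max(0, 27 - 8) = 19
Total ADD = 220

220


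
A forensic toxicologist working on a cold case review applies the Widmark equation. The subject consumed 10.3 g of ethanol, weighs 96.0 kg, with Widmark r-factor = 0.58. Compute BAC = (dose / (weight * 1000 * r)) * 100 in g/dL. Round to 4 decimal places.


Applying the Widmark formula:
BAC = (dose_g / (body_wt * 1000 * r)) * 100
Denominator = 96.0 * 1000 * 0.58 = 55680
BAC = (10.3 / 55680) * 100
BAC = 0.0185 g/dL

0.0185


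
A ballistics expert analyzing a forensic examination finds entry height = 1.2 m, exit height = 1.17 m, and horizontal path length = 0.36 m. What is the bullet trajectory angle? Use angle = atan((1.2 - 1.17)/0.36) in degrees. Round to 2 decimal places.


Bullet trajectory angle:
Height difference = 1.2 - 1.17 = 0.03 m
angle = atan(0.03 / 0.36)
angle = atan(0.083333)
angle = 4.76 degrees

4.76


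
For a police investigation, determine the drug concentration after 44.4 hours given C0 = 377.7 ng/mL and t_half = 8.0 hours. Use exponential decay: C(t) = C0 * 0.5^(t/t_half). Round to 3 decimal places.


Drug concentration decay:
Number of half-lives = t / t_half = 44.4 / 8.0 = 5.55
Decay factor = 0.5^5.55 = 0.02134438
C(t) = 377.7 * 0.02134438 = 8.062 ng/mL

8.062


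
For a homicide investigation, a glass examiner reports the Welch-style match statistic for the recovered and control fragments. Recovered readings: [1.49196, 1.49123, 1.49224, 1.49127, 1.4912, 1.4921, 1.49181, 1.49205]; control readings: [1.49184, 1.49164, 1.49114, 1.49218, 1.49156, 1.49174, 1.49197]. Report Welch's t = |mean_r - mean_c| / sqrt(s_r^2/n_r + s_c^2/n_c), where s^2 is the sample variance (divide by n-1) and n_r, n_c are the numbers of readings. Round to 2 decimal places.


Welch's t-criterion for glass RI comparison:
Recovered mean = sum / n_r = 11.93386 / 8 = 1.4917325
Control mean = sum / n_c = 10.44207 / 7 = 1.4917243
Recovered sample variance s_r^2 = 1.85879e-07
Control sample variance s_c^2 = 1.09529e-07
Welch SE (unpooled) = sqrt(s_r^2/n_r + s_c^2/n_c) = sqrt(2.32348e-08 + 1.56469e-08) = sqrt(3.88817e-08) = 0.000197184
|mean_r - mean_c| = 8.21429e-06
t = 8.21429e-06 / 0.000197184 = 0.04

0.04


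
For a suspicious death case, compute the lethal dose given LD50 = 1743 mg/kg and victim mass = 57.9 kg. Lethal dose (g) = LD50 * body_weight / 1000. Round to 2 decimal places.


Lethal dose calculation:
Lethal dose = LD50 * body_weight / 1000
= 1743 * 57.9 / 1000
= 100919.7 / 1000
= 100.92 g

100.92


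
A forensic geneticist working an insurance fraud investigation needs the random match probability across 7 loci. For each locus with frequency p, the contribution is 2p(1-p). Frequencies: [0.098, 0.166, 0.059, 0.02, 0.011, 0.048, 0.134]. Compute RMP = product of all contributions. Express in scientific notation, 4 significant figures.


Computing RMP for 7 loci:
Locus 1: 2 * 0.098 * 0.902 = 0.176792
Locus 2: 2 * 0.166 * 0.834 = 0.276888
Locus 3: 2 * 0.059 * 0.941 = 0.111038
Locus 4: 2 * 0.02 * 0.98 = 0.0392
Locus 5: 2 * 0.011 * 0.989 = 0.021758
Locus 6: 2 * 0.048 * 0.952 = 0.091392
Locus 7: 2 * 0.134 * 0.866 = 0.232088
RMP = 9.833e-08

9.833e-08


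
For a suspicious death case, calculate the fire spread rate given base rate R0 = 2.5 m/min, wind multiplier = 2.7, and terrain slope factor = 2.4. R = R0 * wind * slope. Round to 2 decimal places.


Fire spread rate calculation:
R = R0 * wind_factor * slope_factor
= 2.5 * 2.7 * 2.4
= 6.75 * 2.4
= 16.20 m/min

16.20


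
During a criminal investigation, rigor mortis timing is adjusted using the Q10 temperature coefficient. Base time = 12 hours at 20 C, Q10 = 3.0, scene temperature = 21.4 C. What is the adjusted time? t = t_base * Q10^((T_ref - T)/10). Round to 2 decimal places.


Rigor mortis time adjustment:
Exponent = (T_ref - T_actual) / 10 = (20 - 21.4) / 10 = -0.14
Q10 factor = 3.0^-0.14 = 0.85744
t_adjusted = 12 * 0.85744 = 10.29 hours

10.29


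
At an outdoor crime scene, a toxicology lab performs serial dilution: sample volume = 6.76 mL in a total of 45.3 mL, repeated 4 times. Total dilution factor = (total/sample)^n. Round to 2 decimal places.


Dilution factor calculation:
Single dilution = V_total / V_sample = 45.3 / 6.76 ≈ 6.701183
Number of dilutions = 4
Total DF = (45.3 / 6.76)^4 (full precision, rounded at the end) = 2016.54

2016.54


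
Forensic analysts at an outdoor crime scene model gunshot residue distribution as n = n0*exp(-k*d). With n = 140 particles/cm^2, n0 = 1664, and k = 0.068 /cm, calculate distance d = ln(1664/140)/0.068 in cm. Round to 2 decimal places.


GSR distance calculation:
n0/n = 1664 / 140 = 11.885714
ln(n0/n) = 2.475337
d = 2.475337 / 0.068 = 36.40 cm

36.40


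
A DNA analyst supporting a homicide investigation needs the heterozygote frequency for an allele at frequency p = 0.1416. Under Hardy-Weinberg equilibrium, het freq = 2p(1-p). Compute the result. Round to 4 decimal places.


Hardy-Weinberg heterozygote frequency:
q = 1 - p = 1 - 0.1416 = 0.8584
2pq = 2 * 0.1416 * 0.8584 = 0.2431

0.2431


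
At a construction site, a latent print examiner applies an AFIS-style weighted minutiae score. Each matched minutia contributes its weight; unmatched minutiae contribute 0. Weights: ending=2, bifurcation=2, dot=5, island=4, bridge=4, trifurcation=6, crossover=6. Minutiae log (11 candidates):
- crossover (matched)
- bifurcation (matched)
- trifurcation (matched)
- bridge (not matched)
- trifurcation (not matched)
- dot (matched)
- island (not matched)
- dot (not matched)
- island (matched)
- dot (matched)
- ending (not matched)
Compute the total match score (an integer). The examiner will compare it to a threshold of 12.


Weighted minutiae match score:
  crossover: matched, +6 (running total 6)
  bifurcation: matched, +2 (running total 8)
  trifurcation: matched, +6 (running total 14)
  bridge: not matched, +0
  trifurcation: not matched, +0
  dot: matched, +5 (running total 19)
  island: not matched, +0
  dot: not matched, +0
  island: matched, +4 (running total 23)
  dot: matched, +5 (running total 28)
  ending: not matched, +0
Total score = 28
Threshold = 12; verdict = identification

28


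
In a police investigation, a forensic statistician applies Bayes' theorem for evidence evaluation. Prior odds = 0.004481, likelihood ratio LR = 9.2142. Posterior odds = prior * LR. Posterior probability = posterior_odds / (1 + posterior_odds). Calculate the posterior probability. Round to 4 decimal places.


Bayesian evidence evaluation:
Posterior odds = prior_odds * LR = 0.004481 * 9.2142 = 0.04128883
Posterior probability = posterior_odds / (1 + posterior_odds)
= 0.04128883 / (1 + 0.04128883)
= 0.04128883 / 1.04128883
= 0.0397

0.0397


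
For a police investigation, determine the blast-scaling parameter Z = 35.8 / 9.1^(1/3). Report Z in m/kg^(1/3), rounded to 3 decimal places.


Scaled distance calculation:
W^(1/3) = 9.1^(1/3) = 2.087759
Z = R / W^(1/3) = 35.8 / 2.087759
Z = 17.148 m/kg^(1/3)

17.148


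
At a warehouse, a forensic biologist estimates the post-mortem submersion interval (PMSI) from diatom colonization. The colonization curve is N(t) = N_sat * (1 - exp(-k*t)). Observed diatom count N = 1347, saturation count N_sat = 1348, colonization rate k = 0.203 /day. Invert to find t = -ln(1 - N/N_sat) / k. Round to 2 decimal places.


PMSI from diatom colonization curve:
N / N_sat = 1347 / 1348 = 0.999258
1 - N/N_sat = 0.000742
ln(1 - N/N_sat) = -7.206161
t = -ln(1 - N/N_sat) / k = -(-7.206161) / 0.203 = 35.50 days

35.50


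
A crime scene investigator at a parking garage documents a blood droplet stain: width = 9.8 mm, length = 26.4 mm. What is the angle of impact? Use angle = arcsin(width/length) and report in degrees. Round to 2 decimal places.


Blood spatter impact angle calculation:
width / length = 9.8 / 26.4 = 0.371212
angle = arcsin(0.371212)
angle = 21.79 degrees

21.79


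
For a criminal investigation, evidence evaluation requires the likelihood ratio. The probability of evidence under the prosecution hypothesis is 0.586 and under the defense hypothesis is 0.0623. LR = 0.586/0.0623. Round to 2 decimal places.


Likelihood ratio calculation:
LR = P(E|Hp) / P(E|Hd)
LR = 0.586 / 0.0623
LR = 9.41

9.41


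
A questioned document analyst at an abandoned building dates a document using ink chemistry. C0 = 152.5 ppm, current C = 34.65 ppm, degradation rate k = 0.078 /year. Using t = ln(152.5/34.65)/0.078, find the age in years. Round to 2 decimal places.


Document age estimation:
C0/C = 152.5 / 34.65 = 4.401154
ln(C0/C) = 1.481867
t = 1.481867 / 0.078 = 19.00 years

19.00


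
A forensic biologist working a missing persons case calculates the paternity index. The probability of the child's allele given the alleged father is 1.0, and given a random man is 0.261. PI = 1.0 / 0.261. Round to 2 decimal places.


Paternity Index calculation:
PI = P(allele|father) / P(allele|random)
PI = 1.0 / 0.261
PI = 3.83

3.83


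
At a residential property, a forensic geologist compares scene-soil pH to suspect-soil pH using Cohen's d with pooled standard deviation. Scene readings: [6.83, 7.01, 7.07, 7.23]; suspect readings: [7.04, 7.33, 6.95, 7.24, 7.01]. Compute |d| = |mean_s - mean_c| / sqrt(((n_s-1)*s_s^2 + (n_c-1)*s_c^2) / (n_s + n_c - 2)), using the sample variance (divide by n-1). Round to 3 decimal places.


Pooled-variance Cohen's d for soil pH comparison:
Scene mean = 28.14 / 4 = 7.035
Suspect mean = 35.57 / 5 = 7.114
Scene sample variance s_s^2 = 0.0273
Suspect sample variance s_c^2 = 0.02643
Pooled variance = ((n_s-1)*s_s^2 + (n_c-1)*s_c^2) / (n_s + n_c - 2) = 0.026803
Pooled SD = sqrt(0.026803) = 0.163716
Mean difference = -0.079
|d| = |-0.079| / 0.163716 = 0.483

0.483


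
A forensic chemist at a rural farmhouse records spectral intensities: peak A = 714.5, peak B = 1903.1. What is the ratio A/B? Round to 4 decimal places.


Spectral peak ratio:
Peak A = 714.5 counts
Peak B = 1903.1 counts
Ratio = 714.5 / 1903.1 = 0.3754

0.3754


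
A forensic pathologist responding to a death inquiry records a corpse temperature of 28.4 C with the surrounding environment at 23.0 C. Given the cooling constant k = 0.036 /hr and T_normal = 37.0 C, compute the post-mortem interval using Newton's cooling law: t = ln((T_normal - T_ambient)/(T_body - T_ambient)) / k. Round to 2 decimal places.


Using Newton's law of cooling:
t = ln((T_normal - T_ambient) / (T_body - T_ambient)) / k
T_normal - T_ambient = 14.0
T_body - T_ambient = 5.4
Ratio = 2.592593
ln(ratio) = 0.952659
t = 0.952659 / 0.036 = 26.46 hours

26.46


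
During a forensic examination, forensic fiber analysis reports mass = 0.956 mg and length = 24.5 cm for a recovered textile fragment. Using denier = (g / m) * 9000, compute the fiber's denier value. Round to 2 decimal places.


Denier calculation:
Mass in grams = 0.956 mg / 1000 = 0.000956 g
Length in meters = 24.5 cm / 100 = 0.245 m
Linear density = mass / length = 0.000956 / 0.245 = 0.00390204 g/m
Denier = (g/m) * 9000 = 0.00390204 * 9000 = 35.12

35.12


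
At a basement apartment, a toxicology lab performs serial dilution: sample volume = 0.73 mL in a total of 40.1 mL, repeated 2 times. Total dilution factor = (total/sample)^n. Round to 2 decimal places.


Dilution factor calculation:
Single dilution = V_total / V_sample = 40.1 / 0.73 ≈ 54.931507
Number of dilutions = 2
Total DF = (40.1 / 0.73)^2 (full precision, rounded at the end) = 3017.47

3017.47


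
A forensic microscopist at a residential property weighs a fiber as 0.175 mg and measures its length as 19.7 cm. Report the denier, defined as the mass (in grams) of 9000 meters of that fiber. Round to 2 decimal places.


Denier calculation:
Mass in grams = 0.175 mg / 1000 = 0.000175 g
Length in meters = 19.7 cm / 100 = 0.197 m
Linear density = mass / length = 0.000175 / 0.197 = 0.00088832 g/m
Denier = (g/m) * 9000 = 0.00088832 * 9000 = 7.99

7.99


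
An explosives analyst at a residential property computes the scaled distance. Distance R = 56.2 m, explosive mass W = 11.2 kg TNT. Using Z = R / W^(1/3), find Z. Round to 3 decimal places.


Scaled distance calculation:
W^(1/3) = 11.2^(1/3) = 2.237378
Z = R / W^(1/3) = 56.2 / 2.237378
Z = 25.119 m/kg^(1/3)

25.119


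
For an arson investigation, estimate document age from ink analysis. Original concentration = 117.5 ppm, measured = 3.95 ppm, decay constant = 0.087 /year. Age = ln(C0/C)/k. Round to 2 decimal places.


Document age estimation:
C0/C = 117.5 / 3.95 = 29.746835
ln(C0/C) = 3.392723
t = 3.392723 / 0.087 = 39.00 years

39.00


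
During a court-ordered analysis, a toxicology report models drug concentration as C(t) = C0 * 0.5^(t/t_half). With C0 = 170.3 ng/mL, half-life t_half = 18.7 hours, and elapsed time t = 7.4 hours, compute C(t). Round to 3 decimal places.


Drug concentration decay:
Number of half-lives = t / t_half = 7.4 / 18.7 = 0.395722
Decay factor = 0.5^0.395722 = 0.76010888
C(t) = 170.3 * 0.76010888 = 129.447 ng/mL

129.447


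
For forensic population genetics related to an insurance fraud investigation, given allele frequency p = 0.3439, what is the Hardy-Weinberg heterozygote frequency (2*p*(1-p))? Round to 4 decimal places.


Hardy-Weinberg heterozygote frequency:
q = 1 - p = 1 - 0.3439 = 0.6561
2pq = 2 * 0.3439 * 0.6561 = 0.4513

0.4513


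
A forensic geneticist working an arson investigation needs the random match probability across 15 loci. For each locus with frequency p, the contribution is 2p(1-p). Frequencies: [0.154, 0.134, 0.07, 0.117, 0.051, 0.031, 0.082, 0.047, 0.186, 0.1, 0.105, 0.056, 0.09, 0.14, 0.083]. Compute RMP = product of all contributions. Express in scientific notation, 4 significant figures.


Computing RMP for 15 loci:
Locus 1: 2 * 0.154 * 0.846 = 0.260568
Locus 2: 2 * 0.134 * 0.866 = 0.232088
Locus 3: 2 * 0.07 * 0.93 = 0.1302
Locus 4: 2 * 0.117 * 0.883 = 0.206622
Locus 5: 2 * 0.051 * 0.949 = 0.096798
Locus 6: 2 * 0.031 * 0.969 = 0.060078
Locus 7: 2 * 0.082 * 0.918 = 0.150552
Locus 8: 2 * 0.047 * 0.953 = 0.089582
Locus 9: 2 * 0.186 * 0.814 = 0.302808
Locus 10: 2 * 0.1 * 0.9 = 0.18
Locus 11: 2 * 0.105 * 0.895 = 0.18795
Locus 12: 2 * 0.056 * 0.944 = 0.105728
Locus 13: 2 * 0.09 * 0.91 = 0.1638
Locus 14: 2 * 0.14 * 0.86 = 0.2408
Locus 15: 2 * 0.083 * 0.917 = 0.152222
RMP = 8.298e-13

8.298e-13


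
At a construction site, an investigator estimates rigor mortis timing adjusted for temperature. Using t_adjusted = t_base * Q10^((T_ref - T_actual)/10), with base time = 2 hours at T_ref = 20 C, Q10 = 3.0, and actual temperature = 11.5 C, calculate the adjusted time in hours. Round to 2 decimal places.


Rigor mortis time adjustment:
Exponent = (T_ref - T_actual) / 10 = (20 - 11.5) / 10 = 0.85
Q10 factor = 3.0^0.85 = 2.54421
t_adjusted = 2 * 2.54421 = 5.09 hours

5.09


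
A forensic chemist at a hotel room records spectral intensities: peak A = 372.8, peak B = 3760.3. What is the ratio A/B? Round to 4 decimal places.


Spectral peak ratio:
Peak A = 372.8 counts
Peak B = 3760.3 counts
Ratio = 372.8 / 3760.3 = 0.0991

0.0991


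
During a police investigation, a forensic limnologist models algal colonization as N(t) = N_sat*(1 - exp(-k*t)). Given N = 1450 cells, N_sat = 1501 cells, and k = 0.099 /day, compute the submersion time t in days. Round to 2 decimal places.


PMSI from diatom colonization curve:
N / N_sat = 1450 / 1501 = 0.966023
1 - N/N_sat = 0.033977
ln(1 - N/N_sat) = -3.382071
t = -ln(1 - N/N_sat) / k = -(-3.382071) / 0.099 = 34.16 days

34.16


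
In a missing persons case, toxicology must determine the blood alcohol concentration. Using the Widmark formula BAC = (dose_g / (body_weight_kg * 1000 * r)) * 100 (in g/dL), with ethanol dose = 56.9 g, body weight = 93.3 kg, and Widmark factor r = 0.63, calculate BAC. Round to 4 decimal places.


Applying the Widmark formula:
BAC = (dose_g / (body_wt * 1000 * r)) * 100
Denominator = 93.3 * 1000 * 0.63 = 58779
BAC = (56.9 / 58779) * 100
BAC = 0.0968 g/dL

0.0968


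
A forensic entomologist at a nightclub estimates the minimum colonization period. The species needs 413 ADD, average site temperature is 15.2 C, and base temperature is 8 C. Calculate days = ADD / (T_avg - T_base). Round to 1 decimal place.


Insect development time:
Effective temperature = avg_temp - T_base = 15.2 - 8 = 7.2 C
Days = ADD / effective_temp = 413 / 7.2 = 57.4 days

57.4


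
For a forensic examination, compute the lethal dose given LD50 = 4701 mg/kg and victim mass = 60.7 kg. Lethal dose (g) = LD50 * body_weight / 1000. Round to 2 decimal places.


Lethal dose calculation:
Lethal dose = LD50 * body_weight / 1000
= 4701 * 60.7 / 1000
= 285350.7 / 1000
= 285.35 g

285.35


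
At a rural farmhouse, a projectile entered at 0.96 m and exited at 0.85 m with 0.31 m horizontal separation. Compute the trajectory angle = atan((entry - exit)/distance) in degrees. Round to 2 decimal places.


Bullet trajectory angle:
Height difference = 0.96 - 0.85 = 0.11 m
angle = atan(0.11 / 0.31)
angle = atan(0.354839)
angle = 19.54 degrees

19.54


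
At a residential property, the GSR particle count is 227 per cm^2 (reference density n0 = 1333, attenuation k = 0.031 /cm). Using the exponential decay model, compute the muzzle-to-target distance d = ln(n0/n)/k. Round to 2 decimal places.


GSR distance calculation:
n0/n = 1333 / 227 = 5.872247
ln(n0/n) = 1.770237
d = 1.770237 / 0.031 = 57.10 cm

57.10


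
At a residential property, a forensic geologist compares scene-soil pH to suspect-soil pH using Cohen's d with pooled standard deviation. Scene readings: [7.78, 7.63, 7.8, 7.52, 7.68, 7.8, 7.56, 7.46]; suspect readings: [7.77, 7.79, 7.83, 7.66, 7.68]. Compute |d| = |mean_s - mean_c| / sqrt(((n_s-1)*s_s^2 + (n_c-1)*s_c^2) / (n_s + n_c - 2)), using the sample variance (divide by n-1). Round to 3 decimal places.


Pooled-variance Cohen's d for soil pH comparison:
Scene mean = 61.23 / 8 = 7.65375
Suspect mean = 38.73 / 5 = 7.746
Scene sample variance s_s^2 = 0.017741
Suspect sample variance s_c^2 = 0.00533
Pooled variance = ((n_s-1)*s_s^2 + (n_c-1)*s_c^2) / (n_s + n_c - 2) = 0.013228
Pooled SD = sqrt(0.013228) = 0.115013
Mean difference = -0.09225
|d| = |-0.09225| / 0.115013 = 0.802

0.802


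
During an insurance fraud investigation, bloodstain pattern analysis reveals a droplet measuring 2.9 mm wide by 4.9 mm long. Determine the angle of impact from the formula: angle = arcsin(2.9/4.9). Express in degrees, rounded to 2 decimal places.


Blood spatter impact angle calculation:
width / length = 2.9 / 4.9 = 0.591837
angle = arcsin(0.591837)
angle = 36.29 degrees

36.29


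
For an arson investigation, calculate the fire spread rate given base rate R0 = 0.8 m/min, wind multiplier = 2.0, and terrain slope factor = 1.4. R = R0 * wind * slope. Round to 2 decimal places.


Fire spread rate calculation:
R = R0 * wind_factor * slope_factor
= 0.8 * 2.0 * 1.4
= 1.6 * 1.4
= 2.24 m/min

2.24


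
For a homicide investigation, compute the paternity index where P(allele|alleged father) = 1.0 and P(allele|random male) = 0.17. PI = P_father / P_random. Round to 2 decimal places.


Paternity Index calculation:
PI = P(allele|father) / P(allele|random)
PI = 1.0 / 0.17
PI = 5.88

5.88


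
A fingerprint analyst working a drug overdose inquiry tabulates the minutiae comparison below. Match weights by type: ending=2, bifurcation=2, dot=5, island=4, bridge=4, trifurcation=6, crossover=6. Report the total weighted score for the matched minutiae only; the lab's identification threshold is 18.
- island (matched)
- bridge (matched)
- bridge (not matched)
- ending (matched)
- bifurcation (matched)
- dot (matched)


Weighted minutiae match score:
  island: matched, +4 (running total 4)
  bridge: matched, +4 (running total 8)
  bridge: not matched, +0
  ending: matched, +2 (running total 10)
  bifurcation: matched, +2 (running total 12)
  dot: matched, +5 (running total 17)
Total score = 17
Threshold = 18; verdict = inconclusive

17


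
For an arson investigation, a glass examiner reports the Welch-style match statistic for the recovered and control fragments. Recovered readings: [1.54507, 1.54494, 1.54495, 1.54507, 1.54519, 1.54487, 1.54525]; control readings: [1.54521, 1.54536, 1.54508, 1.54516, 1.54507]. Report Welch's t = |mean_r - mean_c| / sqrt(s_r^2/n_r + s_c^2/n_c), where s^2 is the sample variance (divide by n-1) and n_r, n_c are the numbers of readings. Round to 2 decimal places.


Welch's t-criterion for glass RI comparison:
Recovered mean = sum / n_r = 10.81534 / 7 = 1.5450486
Control mean = sum / n_c = 7.72588 / 5 = 1.545176
Recovered sample variance s_r^2 = 1.91476e-08
Control sample variance s_c^2 = 1.393e-08
Welch SE (unpooled) = sqrt(s_r^2/n_r + s_c^2/n_c) = sqrt(2.73537e-09 + 2.786e-09) = sqrt(5.52137e-09) = 7.43059e-05
|mean_r - mean_c| = 0.000127429
t = 0.000127429 / 7.43059e-05 = 1.71

1.71


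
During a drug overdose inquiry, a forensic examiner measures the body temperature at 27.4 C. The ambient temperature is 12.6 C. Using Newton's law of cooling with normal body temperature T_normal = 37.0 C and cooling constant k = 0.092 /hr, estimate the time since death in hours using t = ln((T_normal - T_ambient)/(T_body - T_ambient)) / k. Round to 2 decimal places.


Using Newton's law of cooling:
t = ln((T_normal - T_ambient) / (T_body - T_ambient)) / k
T_normal - T_ambient = 24.4
T_body - T_ambient = 14.8
Ratio = 1.648649
ln(ratio) = 0.499956
t = 0.499956 / 0.092 = 5.43 hours

5.43


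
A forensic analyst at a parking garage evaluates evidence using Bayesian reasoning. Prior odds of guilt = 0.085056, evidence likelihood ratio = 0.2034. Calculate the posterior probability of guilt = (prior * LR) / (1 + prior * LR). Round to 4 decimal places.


Bayesian evidence evaluation:
Posterior odds = prior_odds * LR = 0.085056 * 0.2034 = 0.01730039
Posterior probability = posterior_odds / (1 + posterior_odds)
= 0.01730039 / (1 + 0.01730039)
= 0.01730039 / 1.01730039
= 0.0170

0.0170


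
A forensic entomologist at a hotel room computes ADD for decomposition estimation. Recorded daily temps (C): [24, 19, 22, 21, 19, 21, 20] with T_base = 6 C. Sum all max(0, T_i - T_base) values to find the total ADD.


Computing ADD day by day:
Day 1: max(0, 24 - 6) = 18
Day 2: max(0, 19 - 6) = 13
Day 3: max(0, 22 - 6) = 16
Day 4: max(0, 21 - 6) = 15
Day 5: max(0, 19 - 6) = 13
Day 6: max(0, 21 - 6) = 15
Day 7: max(0, 20 - 6) = 14
Total ADD = 104

104


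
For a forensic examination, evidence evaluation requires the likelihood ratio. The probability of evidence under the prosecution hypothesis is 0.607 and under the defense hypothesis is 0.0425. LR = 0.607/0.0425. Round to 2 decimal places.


Likelihood ratio calculation:
LR = P(E|Hp) / P(E|Hd)
LR = 0.607 / 0.0425
LR = 14.28

14.28


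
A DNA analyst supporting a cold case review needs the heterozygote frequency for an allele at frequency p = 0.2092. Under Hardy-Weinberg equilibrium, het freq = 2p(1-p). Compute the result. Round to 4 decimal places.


Hardy-Weinberg heterozygote frequency:
q = 1 - p = 1 - 0.2092 = 0.7908
2pq = 2 * 0.2092 * 0.7908 = 0.3309

0.3309


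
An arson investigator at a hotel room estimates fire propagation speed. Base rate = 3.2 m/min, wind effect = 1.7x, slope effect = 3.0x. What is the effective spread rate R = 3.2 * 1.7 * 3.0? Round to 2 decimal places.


Fire spread rate calculation:
R = R0 * wind_factor * slope_factor
= 3.2 * 1.7 * 3.0
= 5.44 * 3.0
= 16.32 m/min

16.32


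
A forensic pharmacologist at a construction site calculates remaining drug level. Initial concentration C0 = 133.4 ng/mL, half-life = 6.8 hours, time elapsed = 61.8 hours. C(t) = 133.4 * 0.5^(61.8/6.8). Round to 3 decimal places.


Drug concentration decay:
Number of half-lives = t / t_half = 61.8 / 6.8 = 9.088235
Decay factor = 0.5^9.088235 = 0.00183725
C(t) = 133.4 * 0.00183725 = 0.245 ng/mL

0.245


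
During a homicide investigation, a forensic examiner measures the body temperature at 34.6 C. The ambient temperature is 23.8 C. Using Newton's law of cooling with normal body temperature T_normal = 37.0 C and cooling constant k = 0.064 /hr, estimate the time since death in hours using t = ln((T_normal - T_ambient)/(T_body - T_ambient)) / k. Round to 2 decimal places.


Using Newton's law of cooling:
t = ln((T_normal - T_ambient) / (T_body - T_ambient)) / k
T_normal - T_ambient = 13.2
T_body - T_ambient = 10.8
Ratio = 1.222222
ln(ratio) = 0.200671
t = 0.200671 / 0.064 = 3.14 hours

3.14


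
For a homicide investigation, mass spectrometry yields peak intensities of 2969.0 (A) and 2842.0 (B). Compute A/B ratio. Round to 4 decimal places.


Spectral peak ratio:
Peak A = 2969.0 counts
Peak B = 2842.0 counts
Ratio = 2969.0 / 2842.0 = 1.0447

1.0447


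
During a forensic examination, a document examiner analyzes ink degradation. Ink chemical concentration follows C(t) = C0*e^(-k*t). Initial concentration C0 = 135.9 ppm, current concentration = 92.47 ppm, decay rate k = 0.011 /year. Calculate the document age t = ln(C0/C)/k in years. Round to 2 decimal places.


Document age estimation:
C0/C = 135.9 / 92.47 = 1.469666
ln(C0/C) = 0.385035
t = 0.385035 / 0.011 = 35.00 years

35.00


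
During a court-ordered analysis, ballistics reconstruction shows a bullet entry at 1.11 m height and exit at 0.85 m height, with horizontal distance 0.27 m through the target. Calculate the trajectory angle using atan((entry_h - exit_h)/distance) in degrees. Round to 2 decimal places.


Bullet trajectory angle:
Height difference = 1.11 - 0.85 = 0.26 m
angle = atan(0.26 / 0.27)
angle = atan(0.962963)
angle = 43.92 degrees

43.92


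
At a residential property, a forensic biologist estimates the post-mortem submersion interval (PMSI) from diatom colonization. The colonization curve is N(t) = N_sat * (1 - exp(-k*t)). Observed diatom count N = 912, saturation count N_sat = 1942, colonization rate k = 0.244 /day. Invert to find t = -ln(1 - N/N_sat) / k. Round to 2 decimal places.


PMSI from diatom colonization curve:
N / N_sat = 912 / 1942 = 0.469619
1 - N/N_sat = 0.530381
ln(1 - N/N_sat) = -0.63416
t = -ln(1 - N/N_sat) / k = -(-0.63416) / 0.244 = 2.60 days

2.60


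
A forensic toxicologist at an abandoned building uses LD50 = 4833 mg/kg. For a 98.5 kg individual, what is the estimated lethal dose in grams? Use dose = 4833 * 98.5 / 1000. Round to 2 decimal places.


Lethal dose calculation:
Lethal dose = LD50 * body_weight / 1000
= 4833 * 98.5 / 1000
= 476050.5 / 1000
= 476.05 g

476.05


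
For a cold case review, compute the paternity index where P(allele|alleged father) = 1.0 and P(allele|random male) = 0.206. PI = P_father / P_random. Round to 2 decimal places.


Paternity Index calculation:
PI = P(allele|father) / P(allele|random)
PI = 1.0 / 0.206
PI = 4.85

4.85


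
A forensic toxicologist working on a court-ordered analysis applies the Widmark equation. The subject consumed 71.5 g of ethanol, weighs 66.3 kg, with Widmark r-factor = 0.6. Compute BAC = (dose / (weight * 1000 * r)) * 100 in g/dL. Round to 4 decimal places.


Applying the Widmark formula:
BAC = (dose_g / (body_wt * 1000 * r)) * 100
Denominator = 66.3 * 1000 * 0.6 = 39780
BAC = (71.5 / 39780) * 100
BAC = 0.1797 g/dL

0.1797


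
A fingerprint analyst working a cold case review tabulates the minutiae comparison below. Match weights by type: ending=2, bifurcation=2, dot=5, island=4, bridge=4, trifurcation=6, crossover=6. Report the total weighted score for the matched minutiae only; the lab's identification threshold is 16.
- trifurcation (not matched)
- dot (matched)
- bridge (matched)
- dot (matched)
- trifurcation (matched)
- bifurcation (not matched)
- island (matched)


Weighted minutiae match score:
  trifurcation: not matched, +0
  dot: matched, +5 (running total 5)
  bridge: matched, +4 (running total 9)
  dot: matched, +5 (running total 14)
  trifurcation: matched, +6 (running total 20)
  bifurcation: not matched, +0
  island: matched, +4 (running total 24)
Total score = 24
Threshold = 16; verdict = identification

24
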